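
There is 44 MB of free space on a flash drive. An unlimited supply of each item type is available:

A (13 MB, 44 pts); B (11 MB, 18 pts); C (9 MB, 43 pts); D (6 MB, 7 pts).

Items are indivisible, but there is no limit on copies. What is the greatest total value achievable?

Best value-per-unit is C at 43/9; filling with it alone gives 4×43 = 172.
Optimal mix: 4×C + 1×D → size 42, value 179.

179 pts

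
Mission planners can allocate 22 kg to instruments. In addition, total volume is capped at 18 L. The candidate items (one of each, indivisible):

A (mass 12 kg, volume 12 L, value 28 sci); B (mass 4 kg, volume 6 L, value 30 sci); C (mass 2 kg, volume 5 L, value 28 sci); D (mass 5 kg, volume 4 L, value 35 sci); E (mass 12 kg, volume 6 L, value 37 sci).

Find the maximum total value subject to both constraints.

Feasible sets respecting both limits:
- B+D+E: mass 21, volume 16, value 102
- C+D+E: mass 19, volume 15, value 100
- B+C+E: mass 18, volume 17, value 95
Best: 102 sci.

102 sci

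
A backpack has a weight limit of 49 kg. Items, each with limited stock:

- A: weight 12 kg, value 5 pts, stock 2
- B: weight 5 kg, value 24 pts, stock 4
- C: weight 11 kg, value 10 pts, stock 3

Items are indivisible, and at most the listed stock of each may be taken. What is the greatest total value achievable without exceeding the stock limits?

Best selections within weight 49 and stock limits:
- 4×B + 2×C: weight 42, value 116
- 1×A + 4×B + 1×C: weight 43, value 111
- 4×B + 1×C: weight 31, value 106
- 2×A + 4×B: weight 44, value 106
Best: 116 pts.

116 pts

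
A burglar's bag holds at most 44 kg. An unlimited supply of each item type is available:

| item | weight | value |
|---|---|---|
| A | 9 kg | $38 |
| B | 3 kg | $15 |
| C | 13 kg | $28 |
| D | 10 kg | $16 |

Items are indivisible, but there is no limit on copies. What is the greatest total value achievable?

$210

Best value-per-unit is B at 15/3, and filling with it alone uses weight 14×3=42. No mix of the others beats 14×15 = 210.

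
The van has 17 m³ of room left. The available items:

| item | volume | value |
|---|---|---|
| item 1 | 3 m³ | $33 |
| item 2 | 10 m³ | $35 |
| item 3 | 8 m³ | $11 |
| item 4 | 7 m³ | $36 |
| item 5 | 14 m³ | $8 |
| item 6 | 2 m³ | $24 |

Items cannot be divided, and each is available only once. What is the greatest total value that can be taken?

This is a 0/1 knapsack; check combinations near the capacity.
- item 1+item 4+item 6: volume 3+7+2=12, value 33+36+24=93
- item 1+item 2+item 6: volume 3+10+2=15, value 33+35+24=92
- item 2+item 4: volume 10+7=17, value 35+36=71
- item 3+item 4+item 6: volume 8+7+2=17, value 11+36+24=71
- item 1+item 4: volume 3+7=10, value 33+36=69
Best: $93.

$93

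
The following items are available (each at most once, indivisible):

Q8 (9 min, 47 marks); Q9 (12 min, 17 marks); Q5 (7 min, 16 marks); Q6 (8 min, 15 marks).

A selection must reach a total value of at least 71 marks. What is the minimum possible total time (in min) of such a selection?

24

Subsets with value ≥ 71, sorted by total time:
- Q8+Q5+Q6: time 24, value 78
- Q8+Q9+Q5: time 28, value 80
- Q8+Q9+Q6: time 29, value 79
Minimum time: 24 min.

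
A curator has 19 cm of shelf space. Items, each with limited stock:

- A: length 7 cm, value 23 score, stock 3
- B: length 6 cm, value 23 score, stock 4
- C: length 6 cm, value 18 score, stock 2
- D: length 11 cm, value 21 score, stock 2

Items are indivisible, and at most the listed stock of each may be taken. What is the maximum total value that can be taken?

Best selections within length 19 and stock limits:
- 3×B: length 18, value 69
- 1×A + 2×B: length 19, value 69
Best: 69 score.

69 score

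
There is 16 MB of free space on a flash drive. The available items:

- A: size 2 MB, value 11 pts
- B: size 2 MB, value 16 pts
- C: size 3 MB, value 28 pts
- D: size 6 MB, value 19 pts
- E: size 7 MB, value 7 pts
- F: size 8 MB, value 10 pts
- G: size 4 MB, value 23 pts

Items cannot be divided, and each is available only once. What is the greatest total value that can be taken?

Check high-value combinations within 16 MB:
- B+C+D+G: size 2+3+6+4=15, value 16+28+19+23=86
- A+C+D+G: size 2+3+6+4=15, value 11+28+19+23=81
- A+B+C+G: size 2+2+3+4=11, value 11+16+28+23=78
Best: 86 pts.

86 pts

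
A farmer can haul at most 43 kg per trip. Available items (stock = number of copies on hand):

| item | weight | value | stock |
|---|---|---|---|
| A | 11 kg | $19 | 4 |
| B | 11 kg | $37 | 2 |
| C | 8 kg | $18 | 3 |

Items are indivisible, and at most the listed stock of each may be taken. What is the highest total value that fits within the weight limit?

Top feasible selections:
- 1×A + 2×B + 1×C: weight 41, value 111
- 2×B + 2×C: weight 38, value 110
- 1×A + 2×B: weight 33, value 93
- 2×A + 1×B + 1×C: weight 41, value 93
Best: $111.

$111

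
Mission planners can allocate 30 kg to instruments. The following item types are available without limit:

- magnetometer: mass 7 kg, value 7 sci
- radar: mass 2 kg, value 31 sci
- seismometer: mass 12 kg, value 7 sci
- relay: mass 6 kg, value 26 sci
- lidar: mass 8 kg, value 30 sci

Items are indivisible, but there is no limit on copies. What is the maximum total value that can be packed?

465 sci

Best value-per-unit is radar at 31/2, and filling with it alone uses mass 15×2=30. No mix of the others beats 15×31 = 465.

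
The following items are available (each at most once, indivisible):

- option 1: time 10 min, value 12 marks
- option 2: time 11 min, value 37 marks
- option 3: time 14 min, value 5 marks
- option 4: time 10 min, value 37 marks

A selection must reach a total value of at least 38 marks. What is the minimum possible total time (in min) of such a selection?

Subsets with value ≥ 38, sorted by total time:
- option 1+option 4: time 20, value 49
- option 2+option 4: time 21, value 74
- option 1+option 2: time 21, value 49
Minimum time: 20 min.

20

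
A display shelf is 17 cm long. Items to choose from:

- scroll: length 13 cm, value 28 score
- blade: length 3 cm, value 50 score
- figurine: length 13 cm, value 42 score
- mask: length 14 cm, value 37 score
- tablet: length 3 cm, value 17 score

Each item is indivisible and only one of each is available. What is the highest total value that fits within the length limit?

Check high-value combinations within 17 cm:
- blade+figurine: length 3+13=16, value 50+42=92
- blade+mask: length 3+14=17, value 50+37=87
- scroll+blade: length 13+3=16, value 28+50=78
- blade+tablet: length 3+3=6, value 50+17=67
Best: 92 score.

92 score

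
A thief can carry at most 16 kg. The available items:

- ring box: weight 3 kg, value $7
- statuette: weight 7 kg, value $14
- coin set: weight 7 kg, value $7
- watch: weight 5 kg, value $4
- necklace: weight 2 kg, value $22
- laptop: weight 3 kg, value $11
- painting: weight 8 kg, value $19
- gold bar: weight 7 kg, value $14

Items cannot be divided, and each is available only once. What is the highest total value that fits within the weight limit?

$59

Check high-value combinations within 16 kg:
- ring box+necklace+laptop+painting: weight 3+2+3+8=16, value 7+22+11+19=59
- ring box+statuette+necklace+laptop: weight 3+7+2+3=15, value 7+14+22+11=54
- ring box+necklace+laptop+gold bar: weight 3+2+3+7=15, value 7+22+11+14=54
- necklace+laptop+painting: weight 2+3+8=13, value 22+11+19=52
- statuette+necklace+gold bar: weight 7+2+7=16, value 14+22+14=50
Best: $59.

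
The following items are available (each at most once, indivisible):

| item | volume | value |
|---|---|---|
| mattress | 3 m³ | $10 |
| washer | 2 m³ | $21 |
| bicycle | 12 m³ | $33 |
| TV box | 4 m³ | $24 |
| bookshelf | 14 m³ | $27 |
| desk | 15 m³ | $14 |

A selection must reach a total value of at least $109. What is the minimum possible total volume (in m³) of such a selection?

35

Subsets with value ≥ 109, sorted by total volume:
- mattress+washer+bicycle+TV box+bookshelf: volume 35, value 115
- washer+bicycle+TV box+bookshelf+desk: volume 47, value 119
- mattress+washer+bicycle+TV box+bookshelf+desk: volume 50, value 129
Minimum volume: 35 m³.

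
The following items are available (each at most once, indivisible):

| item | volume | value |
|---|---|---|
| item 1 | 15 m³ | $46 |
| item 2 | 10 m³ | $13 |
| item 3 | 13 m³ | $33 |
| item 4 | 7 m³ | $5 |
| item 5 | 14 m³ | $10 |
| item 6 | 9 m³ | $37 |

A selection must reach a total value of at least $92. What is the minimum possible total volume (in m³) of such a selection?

Subsets with value ≥ 92, sorted by total volume:
- item 1+item 2+item 6: volume 34, value 96
- item 1+item 3+item 6: volume 37, value 116
- item 1+item 5+item 6: volume 38, value 93
- item 1+item 2+item 3: volume 38, value 92
Minimum volume: 34 m³.

34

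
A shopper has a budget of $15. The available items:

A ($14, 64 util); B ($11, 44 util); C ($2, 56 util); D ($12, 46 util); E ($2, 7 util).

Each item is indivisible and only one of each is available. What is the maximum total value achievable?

107 util

Check high-value combinations within $15:
- B+C+E: cost 11+2+2=15, value 44+56+7=107
- C+D: cost 2+12=14, value 56+46=102
- B+C: cost 11+2=13, value 44+56=100
Best: 107 util.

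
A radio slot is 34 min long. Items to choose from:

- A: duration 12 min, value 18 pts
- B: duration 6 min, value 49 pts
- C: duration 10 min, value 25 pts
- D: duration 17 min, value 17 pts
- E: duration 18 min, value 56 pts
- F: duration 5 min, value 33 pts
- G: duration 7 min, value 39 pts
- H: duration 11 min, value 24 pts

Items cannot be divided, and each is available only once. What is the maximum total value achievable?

Check high-value combinations within 34 min:
- B+C+F+G: duration 6+10+5+7=28, value 49+25+33+39=146
- B+F+G+H: duration 6+5+7+11=29, value 49+33+39+24=145
- B+E+G: duration 6+18+7=31, value 49+56+39=144
Best: 146 pts.

146 pts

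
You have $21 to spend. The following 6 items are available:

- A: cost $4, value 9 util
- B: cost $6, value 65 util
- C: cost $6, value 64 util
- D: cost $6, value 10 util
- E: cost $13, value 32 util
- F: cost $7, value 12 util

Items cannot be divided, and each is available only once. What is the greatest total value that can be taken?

Check high-value combinations within $21:
- B+C+F: cost 6+6+7=19, value 65+64+12=141
- B+C+D: cost 6+6+6=18, value 65+64+10=139
- A+B+C: cost 4+6+6=16, value 9+65+64=138
- B+C: cost 6+6=12, value 65+64=129
- B+E: cost 6+13=19, value 65+32=97
Best: 141 util.

141 util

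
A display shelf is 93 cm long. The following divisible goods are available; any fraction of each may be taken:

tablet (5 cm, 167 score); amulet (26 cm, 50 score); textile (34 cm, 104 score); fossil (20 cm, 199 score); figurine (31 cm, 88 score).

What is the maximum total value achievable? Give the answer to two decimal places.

Take in order of value per unit:
- tablet (167/5 per unit): all 5 → value 167, running total 167.00
- fossil (199/20 per unit): all 20 → value 199, running total 366.00
- textile (104/34 per unit): all 34 → value 104, running total 470.00
- figurine (88/31 per unit): all 31 → value 88, running total 558.00
- amulet (50/26 per unit): 3 of 26 → value 3×50/26 = 5.7692, running total 563.77
Total 563.77.

563.77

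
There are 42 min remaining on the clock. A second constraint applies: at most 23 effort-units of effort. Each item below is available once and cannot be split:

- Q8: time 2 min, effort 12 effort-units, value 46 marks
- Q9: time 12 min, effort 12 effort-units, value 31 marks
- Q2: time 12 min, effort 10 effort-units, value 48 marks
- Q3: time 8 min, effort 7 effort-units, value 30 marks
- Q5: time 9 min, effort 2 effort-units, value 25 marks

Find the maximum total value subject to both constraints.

Feasible sets respecting both limits:
- Q2+Q3+Q5: time 29, effort 19, value 103
- Q8+Q3+Q5: time 19, effort 21, value 101
- Q8+Q2: time 14, effort 22, value 94
- Q9+Q3+Q5: time 29, effort 21, value 86
Best: 103 marks.

103 marks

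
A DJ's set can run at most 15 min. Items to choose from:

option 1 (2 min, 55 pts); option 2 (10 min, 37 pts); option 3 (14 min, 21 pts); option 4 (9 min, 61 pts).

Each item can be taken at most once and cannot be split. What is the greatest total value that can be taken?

Check high-value combinations within 15 min:
- option 1+option 4: duration 2+9=11, value 55+61=116
- option 1+option 2: duration 2+10=12, value 55+37=92
- option 4: duration 9, value 61
- option 1: duration 2, value 55
Best: 116 pts.

116 pts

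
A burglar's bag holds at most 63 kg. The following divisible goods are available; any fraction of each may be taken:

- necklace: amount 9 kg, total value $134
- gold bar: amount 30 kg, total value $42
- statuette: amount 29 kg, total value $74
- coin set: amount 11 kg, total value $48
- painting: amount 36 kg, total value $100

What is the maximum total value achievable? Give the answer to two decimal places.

299.86

Take in order of value per unit:
- necklace (134/9 per unit): all 9 → value 134, running total 134.00
- coin set (48/11 per unit): all 11 → value 48, running total 182.00
- painting (100/36 per unit): all 36 → value 100, running total 282.00
- statuette (74/29 per unit): 7 of 29 → value 7×74/29 = 17.8621, running total 299.86
Total 299.86.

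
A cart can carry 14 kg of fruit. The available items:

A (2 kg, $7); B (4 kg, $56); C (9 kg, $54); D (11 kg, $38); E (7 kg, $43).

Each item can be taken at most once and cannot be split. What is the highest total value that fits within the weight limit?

This is a 0/1 knapsack; check combinations near the capacity.
- B+C: weight 4+9=13, value 56+54=110
- A+B+E: weight 2+4+7=13, value 7+56+43=106
- B+E: weight 4+7=11, value 56+43=99
Best: $110.

$110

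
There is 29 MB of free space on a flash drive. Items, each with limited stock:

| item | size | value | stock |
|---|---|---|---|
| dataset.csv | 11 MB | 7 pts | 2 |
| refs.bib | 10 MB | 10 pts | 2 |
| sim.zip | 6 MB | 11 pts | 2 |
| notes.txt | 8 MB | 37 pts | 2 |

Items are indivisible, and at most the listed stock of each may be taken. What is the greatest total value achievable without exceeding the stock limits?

Best selections within size 29 and stock limits:
- 2×sim.zip + 2×notes.txt: size 28, value 96
- 1×sim.zip + 2×notes.txt: size 22, value 85
Best: 96 pts.

96 pts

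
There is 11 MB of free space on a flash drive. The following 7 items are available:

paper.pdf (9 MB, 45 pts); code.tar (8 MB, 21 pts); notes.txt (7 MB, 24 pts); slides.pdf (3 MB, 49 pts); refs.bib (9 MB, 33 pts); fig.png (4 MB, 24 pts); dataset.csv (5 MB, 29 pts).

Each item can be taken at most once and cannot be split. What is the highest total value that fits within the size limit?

78 pts

Check high-value combinations within 11 MB:
- slides.pdf+dataset.csv: size 3+5=8, value 49+29=78
- slides.pdf+fig.png: size 3+4=7, value 49+24=73
- notes.txt+slides.pdf: size 7+3=10, value 24+49=73
- code.tar+slides.pdf: size 8+3=11, value 21+49=70
Best: 78 pts.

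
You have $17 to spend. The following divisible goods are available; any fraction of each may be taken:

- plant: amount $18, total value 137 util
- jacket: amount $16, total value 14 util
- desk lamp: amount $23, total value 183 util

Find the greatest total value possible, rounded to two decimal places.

135.26

Take in order of value per unit:
- desk lamp (183/23 per unit): 17 of 23 → value 17×183/23 = 135.2609, running total 135.26
Total 135.26.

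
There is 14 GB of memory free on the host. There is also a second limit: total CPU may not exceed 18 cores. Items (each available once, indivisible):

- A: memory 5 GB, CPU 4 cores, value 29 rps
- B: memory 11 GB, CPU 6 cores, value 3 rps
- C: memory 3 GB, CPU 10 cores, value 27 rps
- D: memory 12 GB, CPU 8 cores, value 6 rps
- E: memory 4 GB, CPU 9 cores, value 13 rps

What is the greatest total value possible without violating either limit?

Feasible sets respecting both limits:
- A+C: memory 8, CPU 14, value 56
- A+E: memory 9, CPU 13, value 42
- B+C: memory 14, CPU 16, value 30
Best: 56 rps.

56 rps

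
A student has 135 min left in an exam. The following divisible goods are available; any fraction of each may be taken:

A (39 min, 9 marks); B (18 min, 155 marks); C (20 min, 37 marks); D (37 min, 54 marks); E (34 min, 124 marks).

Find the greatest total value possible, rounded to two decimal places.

376.00

Take in order of value per unit:
- B (155/18 per unit): all 18 → value 155, running total 155.00
- E (124/34 per unit): all 34 → value 124, running total 279.00
- C (37/20 per unit): all 20 → value 37, running total 316.00
- D (54/37 per unit): all 37 → value 54, running total 370.00
- A (9/39 per unit): 26 of 39 → value 26×9/39 = 6.0000, running total 376.00
Total 376.00.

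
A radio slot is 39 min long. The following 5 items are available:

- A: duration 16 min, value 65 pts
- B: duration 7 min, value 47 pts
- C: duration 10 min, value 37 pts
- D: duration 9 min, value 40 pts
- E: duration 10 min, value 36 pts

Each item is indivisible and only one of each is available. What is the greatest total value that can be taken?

Check high-value combinations within 39 min:
- B+C+D+E: duration 7+10+9+10=36, value 47+37+40+36=160
- A+B+D: duration 16+7+9=32, value 65+47+40=152
- A+B+C: duration 16+7+10=33, value 65+47+37=149
Best: 160 pts.

160 pts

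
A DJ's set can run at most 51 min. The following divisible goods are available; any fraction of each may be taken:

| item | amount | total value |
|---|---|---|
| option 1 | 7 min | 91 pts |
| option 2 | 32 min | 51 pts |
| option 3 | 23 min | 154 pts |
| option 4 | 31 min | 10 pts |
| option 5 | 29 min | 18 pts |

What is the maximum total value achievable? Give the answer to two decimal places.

278.47

Take in order of value per unit:
- option 1 (91/7 per unit): all 7 → value 91, running total 91.00
- option 3 (154/23 per unit): all 23 → value 154, running total 245.00
- option 2 (51/32 per unit): 21 of 32 → value 21×51/32 = 33.4688, running total 278.47
Total 278.47.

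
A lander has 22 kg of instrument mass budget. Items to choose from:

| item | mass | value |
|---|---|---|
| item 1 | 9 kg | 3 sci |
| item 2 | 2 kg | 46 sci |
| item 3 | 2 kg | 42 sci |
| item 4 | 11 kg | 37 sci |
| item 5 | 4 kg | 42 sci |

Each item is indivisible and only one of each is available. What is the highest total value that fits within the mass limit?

Check high-value combinations within 22 kg:
- item 2+item 3+item 4+item 5: mass 2+2+11+4=19, value 46+42+37+42=167
- item 1+item 2+item 3+item 5: mass 9+2+2+4=17, value 3+46+42+42=133
- item 2+item 3+item 5: mass 2+2+4=8, value 46+42+42=130
- item 2+item 3+item 4: mass 2+2+11=15, value 46+42+37=125
- item 2+item 4+item 5: mass 2+11+4=17, value 46+37+42=125
Best: 167 sci.

167 sci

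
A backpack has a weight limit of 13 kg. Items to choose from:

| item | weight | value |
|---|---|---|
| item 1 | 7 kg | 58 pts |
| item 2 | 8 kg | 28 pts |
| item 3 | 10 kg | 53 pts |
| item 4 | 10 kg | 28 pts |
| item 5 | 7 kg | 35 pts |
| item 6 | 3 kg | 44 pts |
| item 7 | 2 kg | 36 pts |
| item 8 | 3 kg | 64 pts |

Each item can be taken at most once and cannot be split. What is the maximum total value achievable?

166 pts

Check high-value combinations within 13 kg:
- item 1+item 6+item 8: weight 7+3+3=13, value 58+44+64=166
- item 1+item 7+item 8: weight 7+2+3=12, value 58+36+64=158
- item 6+item 7+item 8: weight 3+2+3=8, value 44+36+64=144
Best: 166 pts.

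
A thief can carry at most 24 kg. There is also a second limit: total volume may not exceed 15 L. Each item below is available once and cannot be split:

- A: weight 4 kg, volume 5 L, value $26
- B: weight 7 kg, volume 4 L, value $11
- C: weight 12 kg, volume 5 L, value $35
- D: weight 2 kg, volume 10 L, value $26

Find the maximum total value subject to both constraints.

$72

Feasible sets respecting both limits:
- A+B+C: weight 23, volume 14, value 72
- A+C: weight 16, volume 10, value 61
- C+D: weight 14, volume 15, value 61
- A+D: weight 6, volume 15, value 52
Best: $72.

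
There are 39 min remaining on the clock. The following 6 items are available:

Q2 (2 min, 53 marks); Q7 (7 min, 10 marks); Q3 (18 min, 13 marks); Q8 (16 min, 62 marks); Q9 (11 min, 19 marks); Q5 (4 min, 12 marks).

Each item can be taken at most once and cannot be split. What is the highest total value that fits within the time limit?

Check high-value combinations within 39 min:
- Q2+Q8+Q9+Q5: time 2+16+11+4=33, value 53+62+19+12=146
- Q2+Q7+Q8+Q9: time 2+7+16+11=36, value 53+10+62+19=144
- Q2+Q7+Q8+Q5: time 2+7+16+4=29, value 53+10+62+12=137
- Q2+Q8+Q9: time 2+16+11=29, value 53+62+19=134
- Q2+Q3+Q8: time 2+18+16=36, value 53+13+62=128
Best: 146 marks.

146 marks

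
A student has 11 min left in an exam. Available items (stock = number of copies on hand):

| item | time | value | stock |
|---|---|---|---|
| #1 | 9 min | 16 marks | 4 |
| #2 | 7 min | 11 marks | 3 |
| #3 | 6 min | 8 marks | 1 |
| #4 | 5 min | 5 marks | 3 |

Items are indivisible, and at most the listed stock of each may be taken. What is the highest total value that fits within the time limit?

16 marks

Top feasible selections:
- 1×#1: time 9, value 16
- 1×#3 + 1×#4: time 11, value 13
Best: 16 marks.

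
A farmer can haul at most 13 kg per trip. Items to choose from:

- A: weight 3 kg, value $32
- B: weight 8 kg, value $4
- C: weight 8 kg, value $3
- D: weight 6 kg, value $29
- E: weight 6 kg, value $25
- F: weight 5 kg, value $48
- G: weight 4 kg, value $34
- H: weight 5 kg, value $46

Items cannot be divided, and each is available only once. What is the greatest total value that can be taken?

$126

Check high-value combinations within 13 kg:
- A+F+H: weight 3+5+5=13, value 32+48+46=126
- A+F+G: weight 3+5+4=12, value 32+48+34=114
- A+G+H: weight 3+4+5=12, value 32+34+46=112
- A+D+G: weight 3+6+4=13, value 32+29+34=95
Best: $126.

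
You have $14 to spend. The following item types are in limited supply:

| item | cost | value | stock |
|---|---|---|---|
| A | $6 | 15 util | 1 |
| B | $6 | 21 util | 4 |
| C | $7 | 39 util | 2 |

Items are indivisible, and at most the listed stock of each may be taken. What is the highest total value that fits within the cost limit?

78 util

Best selections within cost 14 and stock limits:
- 2×C: cost 14, value 78
- 1×B + 1×C: cost 13, value 60
- 1×A + 1×C: cost 13, value 54
Best: 78 util.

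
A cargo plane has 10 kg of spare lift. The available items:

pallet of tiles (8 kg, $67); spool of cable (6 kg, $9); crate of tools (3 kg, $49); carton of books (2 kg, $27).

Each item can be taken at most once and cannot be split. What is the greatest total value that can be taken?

Check high-value combinations within 10 kg:
- pallet of tiles+carton of books: weight 8+2=10, value 67+27=94
- crate of tools+carton of books: weight 3+2=5, value 49+27=76
- pallet of tiles: weight 8, value 67
- spool of cable+crate of tools: weight 6+3=9, value 9+49=58
- crate of tools: weight 3, value 49
Best: $94.

$94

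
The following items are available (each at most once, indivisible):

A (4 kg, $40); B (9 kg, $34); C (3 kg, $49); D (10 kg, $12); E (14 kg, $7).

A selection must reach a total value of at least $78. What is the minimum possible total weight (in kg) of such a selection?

7

Subsets with value ≥ 78, sorted by total weight:
- A+C: weight 7, value 89
- B+C: weight 12, value 83
Minimum weight: 7 kg.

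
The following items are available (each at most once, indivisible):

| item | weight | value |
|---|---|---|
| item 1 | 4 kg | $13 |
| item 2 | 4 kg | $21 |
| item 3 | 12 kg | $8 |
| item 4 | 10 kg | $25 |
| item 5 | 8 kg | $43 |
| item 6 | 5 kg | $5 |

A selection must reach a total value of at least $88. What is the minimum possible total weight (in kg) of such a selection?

Subsets with value ≥ 88, sorted by total weight:
- item 2+item 4+item 5: weight 22, value 89
- item 1+item 2+item 4+item 5: weight 26, value 102
- item 2+item 4+item 5+item 6: weight 27, value 94
- item 1+item 2+item 4+item 5+item 6: weight 31, value 107
Minimum weight: 22 kg.

22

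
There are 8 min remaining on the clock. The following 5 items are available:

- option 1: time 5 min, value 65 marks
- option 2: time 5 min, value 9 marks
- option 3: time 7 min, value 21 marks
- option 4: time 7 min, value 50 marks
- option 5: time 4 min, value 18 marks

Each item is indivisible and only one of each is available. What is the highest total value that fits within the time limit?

65 marks

This is a 0/1 knapsack; check combinations near the capacity.
- option 1: time 5, value 65
- option 4: time 7, value 50
- option 3: time 7, value 21
Best: 65 marks.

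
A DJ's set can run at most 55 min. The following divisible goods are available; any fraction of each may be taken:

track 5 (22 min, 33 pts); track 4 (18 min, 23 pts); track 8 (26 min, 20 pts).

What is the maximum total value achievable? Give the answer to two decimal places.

67.54

Take in order of value per unit:
- track 5 (33/22 per unit): all 22 → value 33, running total 33.00
- track 4 (23/18 per unit): all 18 → value 23, running total 56.00
- track 8 (20/26 per unit): 15 of 26 → value 15×20/26 = 11.5385, running total 67.54
Total 67.54.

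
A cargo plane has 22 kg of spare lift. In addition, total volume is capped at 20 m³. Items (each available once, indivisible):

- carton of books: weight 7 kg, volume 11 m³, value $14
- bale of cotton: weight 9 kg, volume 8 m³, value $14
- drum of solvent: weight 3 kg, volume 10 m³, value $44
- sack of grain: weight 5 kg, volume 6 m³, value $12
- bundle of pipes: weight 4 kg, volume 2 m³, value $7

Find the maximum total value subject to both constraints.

$65

Feasible sets respecting both limits:
- bale of cotton+drum of solvent+bundle of pipes: weight 16, volume 20, value 65
- drum of solvent+sack of grain+bundle of pipes: weight 12, volume 18, value 63
- bale of cotton+drum of solvent: weight 12, volume 18, value 58
Best: $65.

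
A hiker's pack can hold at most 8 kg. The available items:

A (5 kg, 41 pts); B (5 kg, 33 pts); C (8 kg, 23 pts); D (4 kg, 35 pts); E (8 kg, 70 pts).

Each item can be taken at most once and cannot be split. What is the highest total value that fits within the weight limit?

70 pts

Check high-value combinations within 8 kg:
- E: weight 8, value 70
- A: weight 5, value 41
- D: weight 4, value 35
- B: weight 5, value 33
Best: 70 pts.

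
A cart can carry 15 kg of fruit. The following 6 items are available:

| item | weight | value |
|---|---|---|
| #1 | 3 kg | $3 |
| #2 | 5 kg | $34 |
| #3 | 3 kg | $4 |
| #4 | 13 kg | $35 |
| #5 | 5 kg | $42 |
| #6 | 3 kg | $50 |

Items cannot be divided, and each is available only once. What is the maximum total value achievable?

Check high-value combinations within 15 kg:
- #2+#5+#6: weight 5+5+3=13, value 34+42+50=126
- #1+#3+#5+#6: weight 3+3+5+3=14, value 3+4+42+50=99
- #3+#5+#6: weight 3+5+3=11, value 4+42+50=96
Best: $126.

$126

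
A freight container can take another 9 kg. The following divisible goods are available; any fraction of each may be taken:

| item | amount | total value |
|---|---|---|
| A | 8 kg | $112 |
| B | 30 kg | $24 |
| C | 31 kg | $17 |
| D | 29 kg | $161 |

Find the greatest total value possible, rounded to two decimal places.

117.55

Take in order of value per unit:
- A (112/8 per unit): all 8 → value 112, running total 112.00
- D (161/29 per unit): 1 of 29 → value 1×161/29 = 5.5517, running total 117.55
Total 117.55.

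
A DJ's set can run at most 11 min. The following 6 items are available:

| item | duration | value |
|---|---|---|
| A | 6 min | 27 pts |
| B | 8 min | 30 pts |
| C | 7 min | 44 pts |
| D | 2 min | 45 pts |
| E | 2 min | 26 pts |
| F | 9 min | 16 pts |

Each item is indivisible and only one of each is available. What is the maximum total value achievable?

Check high-value combinations within 11 min:
- C+D+E: duration 7+2+2=11, value 44+45+26=115
- A+D+E: duration 6+2+2=10, value 27+45+26=98
- C+D: duration 7+2=9, value 44+45=89
- B+D: duration 8+2=10, value 30+45=75
Best: 115 pts.

115 pts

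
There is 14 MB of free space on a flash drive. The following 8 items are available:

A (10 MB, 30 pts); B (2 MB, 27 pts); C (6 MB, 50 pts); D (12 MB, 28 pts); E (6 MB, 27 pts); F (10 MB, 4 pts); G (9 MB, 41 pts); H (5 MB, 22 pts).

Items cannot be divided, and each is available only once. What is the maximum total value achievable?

104 pts

This is a 0/1 knapsack; check combinations near the capacity.
- B+C+E: size 2+6+6=14, value 27+50+27=104
- B+C+H: size 2+6+5=13, value 27+50+22=99
- B+C: size 2+6=8, value 27+50=77
- C+E: size 6+6=12, value 50+27=77
- B+E+H: size 2+6+5=13, value 27+27+22=76
Best: 104 pts.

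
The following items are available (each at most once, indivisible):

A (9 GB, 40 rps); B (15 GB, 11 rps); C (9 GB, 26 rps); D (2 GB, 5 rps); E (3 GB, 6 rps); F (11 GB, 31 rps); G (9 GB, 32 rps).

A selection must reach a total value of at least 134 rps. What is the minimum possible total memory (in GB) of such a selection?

40

Subsets with value ≥ 134, sorted by total memory:
- A+C+D+F+G: memory 40, value 134
- A+C+E+F+G: memory 41, value 135
- A+C+D+E+F+G: memory 43, value 140
- A+B+C+F+G: memory 53, value 140
Minimum memory: 40 GB.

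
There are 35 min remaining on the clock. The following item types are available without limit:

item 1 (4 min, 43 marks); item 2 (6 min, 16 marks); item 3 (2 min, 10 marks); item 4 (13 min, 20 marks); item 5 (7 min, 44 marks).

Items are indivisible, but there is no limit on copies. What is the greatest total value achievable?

354 marks

Best value-per-unit is item 1 at 43/4; filling with it alone gives 8×43 = 344.
Optimal mix: 8×item 1 + 1×item 3 → time 34, value 354.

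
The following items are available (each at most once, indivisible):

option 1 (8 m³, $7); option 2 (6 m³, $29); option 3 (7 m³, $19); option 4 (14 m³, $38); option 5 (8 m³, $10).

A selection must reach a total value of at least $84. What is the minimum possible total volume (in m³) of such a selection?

Subsets with value ≥ 84, sorted by total volume:
- option 2+option 3+option 4: volume 27, value 86
- option 2+option 3+option 4+option 5: volume 35, value 96
- option 1+option 2+option 3+option 4: volume 35, value 93
- option 1+option 2+option 4+option 5: volume 36, value 84
Minimum volume: 27 m³.

27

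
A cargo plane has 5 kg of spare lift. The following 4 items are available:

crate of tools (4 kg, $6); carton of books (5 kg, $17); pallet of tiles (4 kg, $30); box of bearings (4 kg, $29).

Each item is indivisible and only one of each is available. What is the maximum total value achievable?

$30

Check high-value combinations within 5 kg:
- pallet of tiles: weight 4, value 30
- box of bearings: weight 4, value 29
- carton of books: weight 5, value 17
- crate of tools: weight 4, value 6
Best: $30.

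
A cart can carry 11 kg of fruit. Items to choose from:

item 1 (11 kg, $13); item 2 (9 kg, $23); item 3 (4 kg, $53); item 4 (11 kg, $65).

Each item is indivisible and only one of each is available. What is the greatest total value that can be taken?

Check high-value combinations within 11 kg:
- item 4: weight 11, value 65
- item 3: weight 4, value 53
- item 2: weight 9, value 23
- item 1: weight 11, value 13
Best: $65.

$65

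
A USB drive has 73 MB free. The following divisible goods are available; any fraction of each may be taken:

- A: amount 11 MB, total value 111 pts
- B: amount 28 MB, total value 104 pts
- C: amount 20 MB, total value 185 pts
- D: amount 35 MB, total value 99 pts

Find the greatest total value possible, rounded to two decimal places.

Take in order of value per unit:
- A (111/11 per unit): all 11 → value 111, running total 111.00
- C (185/20 per unit): all 20 → value 185, running total 296.00
- B (104/28 per unit): all 28 → value 104, running total 400.00
- D (99/35 per unit): 14 of 35 → value 14×99/35 = 39.6000, running total 439.60
Total 439.60.

439.60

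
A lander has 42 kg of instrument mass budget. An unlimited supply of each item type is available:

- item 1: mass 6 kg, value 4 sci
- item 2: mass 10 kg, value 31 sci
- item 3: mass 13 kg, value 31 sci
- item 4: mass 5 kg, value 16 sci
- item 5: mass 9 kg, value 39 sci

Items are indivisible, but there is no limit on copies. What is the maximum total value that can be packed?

Best value-per-unit is item 5 at 39/9; filling with it alone gives 4×39 = 156.
Optimal mix: 1×item 4 + 4×item 5 → mass 41, value 172.

172 sci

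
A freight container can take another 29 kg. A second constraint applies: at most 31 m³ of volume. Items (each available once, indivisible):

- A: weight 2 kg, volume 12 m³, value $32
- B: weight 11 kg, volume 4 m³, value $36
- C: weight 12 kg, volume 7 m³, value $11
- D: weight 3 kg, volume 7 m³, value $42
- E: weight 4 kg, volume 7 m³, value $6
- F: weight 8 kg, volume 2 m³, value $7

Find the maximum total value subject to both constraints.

Feasible sets respecting both limits:
- A+B+C+D: weight 28, volume 30, value 121
- A+B+D+F: weight 24, volume 25, value 117
- A+B+D+E: weight 20, volume 30, value 116
Best: $121.

$121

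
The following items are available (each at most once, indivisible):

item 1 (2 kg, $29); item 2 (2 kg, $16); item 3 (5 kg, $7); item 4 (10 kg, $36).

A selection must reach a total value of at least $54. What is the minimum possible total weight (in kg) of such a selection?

Subsets with value ≥ 54, sorted by total weight:
- item 1+item 4: weight 12, value 65
- item 1+item 2+item 4: weight 14, value 81
- item 1+item 3+item 4: weight 17, value 72
- item 2+item 3+item 4: weight 17, value 59
Minimum weight: 12 kg.

12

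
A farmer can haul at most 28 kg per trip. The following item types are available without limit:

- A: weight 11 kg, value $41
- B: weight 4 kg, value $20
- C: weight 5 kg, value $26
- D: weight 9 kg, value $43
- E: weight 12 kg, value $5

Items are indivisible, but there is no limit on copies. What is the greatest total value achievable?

$144

Best value-per-unit is C at 26/5; filling with it alone gives 5×26 = 130.
Optimal mix: 2×B + 4×C → weight 28, value 144.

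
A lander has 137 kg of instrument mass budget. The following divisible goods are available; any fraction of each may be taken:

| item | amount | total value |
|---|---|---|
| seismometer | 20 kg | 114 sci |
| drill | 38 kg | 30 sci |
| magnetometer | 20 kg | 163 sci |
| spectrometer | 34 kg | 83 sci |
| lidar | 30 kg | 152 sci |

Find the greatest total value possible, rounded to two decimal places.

538.05

Take in order of value per unit:
- magnetometer (163/20 per unit): all 20 → value 163, running total 163.00
- seismometer (114/20 per unit): all 20 → value 114, running total 277.00
- lidar (152/30 per unit): all 30 → value 152, running total 429.00
- spectrometer (83/34 per unit): all 34 → value 83, running total 512.00
- drill (30/38 per unit): 33 of 38 → value 33×30/38 = 26.0526, running total 538.05
Total 538.05.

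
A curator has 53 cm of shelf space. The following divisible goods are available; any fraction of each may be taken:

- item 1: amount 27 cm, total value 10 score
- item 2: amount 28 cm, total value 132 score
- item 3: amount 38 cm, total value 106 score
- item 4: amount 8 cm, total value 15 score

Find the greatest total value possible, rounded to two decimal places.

Take in order of value per unit:
- item 2 (132/28 per unit): all 28 → value 132, running total 132.00
- item 3 (106/38 per unit): 25 of 38 → value 25×106/38 = 69.7368, running total 201.74
Total 201.74.

201.74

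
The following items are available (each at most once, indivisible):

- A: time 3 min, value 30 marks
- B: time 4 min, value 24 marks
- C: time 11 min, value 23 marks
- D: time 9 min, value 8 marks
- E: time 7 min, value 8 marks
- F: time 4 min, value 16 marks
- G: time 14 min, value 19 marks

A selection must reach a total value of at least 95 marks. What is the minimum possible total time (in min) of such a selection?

29

Subsets with value ≥ 95, sorted by total time:
- A+B+C+E+F: time 29, value 101
- A+B+C+D+F: time 31, value 101
- A+B+E+F+G: time 32, value 97
- A+B+C+G: time 32, value 96
Minimum time: 29 min.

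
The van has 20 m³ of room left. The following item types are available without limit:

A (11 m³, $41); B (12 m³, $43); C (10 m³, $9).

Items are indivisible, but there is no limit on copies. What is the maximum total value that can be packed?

$43

Best value-per-unit is A at 41/11; filling with it alone gives 1×41 = 41.
Optimal mix: 1×B → volume 12, value 43.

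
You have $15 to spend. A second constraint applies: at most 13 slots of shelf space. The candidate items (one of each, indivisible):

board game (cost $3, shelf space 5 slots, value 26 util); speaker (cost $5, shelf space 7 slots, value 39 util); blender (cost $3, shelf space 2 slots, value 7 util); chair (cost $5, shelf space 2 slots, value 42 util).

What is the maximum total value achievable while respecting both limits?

88 util

Feasible sets respecting both limits:
- speaker+blender+chair: cost 13, shelf space 11, value 88
- speaker+chair: cost 10, shelf space 9, value 81
- board game+blender+chair: cost 11, shelf space 9, value 75
Best: 88 util.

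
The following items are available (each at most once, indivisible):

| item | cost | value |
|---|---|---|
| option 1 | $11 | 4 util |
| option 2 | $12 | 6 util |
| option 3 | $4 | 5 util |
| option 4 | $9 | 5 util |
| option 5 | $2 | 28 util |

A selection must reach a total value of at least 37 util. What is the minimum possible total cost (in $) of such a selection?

15

Subsets with value ≥ 37, sorted by total cost:
- option 3+option 4+option 5: cost 15, value 38
- option 1+option 3+option 5: cost 17, value 37
- option 2+option 3+option 5: cost 18, value 39
Minimum cost: 15 $.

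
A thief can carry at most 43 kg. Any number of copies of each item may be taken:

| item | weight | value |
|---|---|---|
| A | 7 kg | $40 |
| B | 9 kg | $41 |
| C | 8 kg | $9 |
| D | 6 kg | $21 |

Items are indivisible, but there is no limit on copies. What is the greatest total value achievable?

$240

Best value-per-unit is A at 40/7, and filling with it alone uses weight 6×7=42. No mix of the others beats 6×40 = 240.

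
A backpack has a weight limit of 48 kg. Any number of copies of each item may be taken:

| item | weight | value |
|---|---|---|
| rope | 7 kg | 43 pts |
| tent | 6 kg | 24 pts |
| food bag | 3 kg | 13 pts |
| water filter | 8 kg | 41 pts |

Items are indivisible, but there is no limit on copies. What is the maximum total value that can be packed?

Best value-per-unit is rope at 43/7; filling with it alone gives 6×43 = 258.
Optimal mix: 6×rope + 2×food bag → weight 48, value 284.

284 pts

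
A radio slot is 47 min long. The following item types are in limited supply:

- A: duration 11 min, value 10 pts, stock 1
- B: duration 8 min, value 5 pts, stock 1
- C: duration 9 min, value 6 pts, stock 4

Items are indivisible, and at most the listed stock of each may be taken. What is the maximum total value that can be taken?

Best selections within duration 47 and stock limits:
- 1×A + 4×C: duration 47, value 34
- 1×A + 1×B + 3×C: duration 46, value 33
- 1×B + 4×C: duration 44, value 29
Best: 34 pts.

34 pts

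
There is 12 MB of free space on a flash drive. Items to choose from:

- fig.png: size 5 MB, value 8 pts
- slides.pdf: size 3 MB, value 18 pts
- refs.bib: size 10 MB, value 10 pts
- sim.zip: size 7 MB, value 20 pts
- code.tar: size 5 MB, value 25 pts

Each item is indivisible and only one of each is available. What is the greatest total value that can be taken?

45 pts

Check high-value combinations within 12 MB:
- sim.zip+code.tar: size 7+5=12, value 20+25=45
- slides.pdf+code.tar: size 3+5=8, value 18+25=43
- slides.pdf+sim.zip: size 3+7=10, value 18+20=38
- fig.png+code.tar: size 5+5=10, value 8+25=33
- fig.png+sim.zip: size 5+7=12, value 8+20=28
Best: 45 pts.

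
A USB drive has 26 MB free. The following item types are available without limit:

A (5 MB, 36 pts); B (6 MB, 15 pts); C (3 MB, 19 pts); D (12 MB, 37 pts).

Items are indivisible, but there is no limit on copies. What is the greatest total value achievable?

182 pts

Best value-per-unit is A at 36/5; filling with it alone gives 5×36 = 180.
Optimal mix: 4×A + 2×C → size 26, value 182.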